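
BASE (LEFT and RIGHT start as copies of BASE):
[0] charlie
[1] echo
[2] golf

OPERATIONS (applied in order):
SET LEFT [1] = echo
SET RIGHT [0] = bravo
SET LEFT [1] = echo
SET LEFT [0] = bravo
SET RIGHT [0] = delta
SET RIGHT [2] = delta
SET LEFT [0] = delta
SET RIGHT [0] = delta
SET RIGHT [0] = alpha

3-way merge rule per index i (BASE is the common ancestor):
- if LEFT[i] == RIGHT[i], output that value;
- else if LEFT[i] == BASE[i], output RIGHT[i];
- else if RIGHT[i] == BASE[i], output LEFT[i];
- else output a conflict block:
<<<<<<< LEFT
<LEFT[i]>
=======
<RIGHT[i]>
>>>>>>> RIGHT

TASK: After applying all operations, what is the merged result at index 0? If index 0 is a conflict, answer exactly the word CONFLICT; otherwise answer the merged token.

Answer: CONFLICT

Derivation:
Final LEFT:  [delta, echo, golf]
Final RIGHT: [alpha, echo, delta]
i=0: BASE=charlie L=delta R=alpha all differ -> CONFLICT
i=1: L=echo R=echo -> agree -> echo
i=2: L=golf=BASE, R=delta -> take RIGHT -> delta
Index 0 -> CONFLICT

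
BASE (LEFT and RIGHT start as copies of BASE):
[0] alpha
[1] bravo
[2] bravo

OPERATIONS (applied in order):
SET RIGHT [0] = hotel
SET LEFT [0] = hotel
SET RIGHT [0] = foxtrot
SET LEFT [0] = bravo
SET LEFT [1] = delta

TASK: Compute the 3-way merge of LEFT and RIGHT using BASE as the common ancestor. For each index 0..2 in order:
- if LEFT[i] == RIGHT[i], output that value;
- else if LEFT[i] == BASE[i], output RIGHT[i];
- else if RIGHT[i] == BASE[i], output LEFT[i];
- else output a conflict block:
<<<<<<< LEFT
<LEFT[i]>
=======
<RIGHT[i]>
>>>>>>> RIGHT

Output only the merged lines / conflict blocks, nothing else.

Answer: <<<<<<< LEFT
bravo
=======
foxtrot
>>>>>>> RIGHT
delta
bravo

Derivation:
Final LEFT:  [bravo, delta, bravo]
Final RIGHT: [foxtrot, bravo, bravo]
i=0: BASE=alpha L=bravo R=foxtrot all differ -> CONFLICT
i=1: L=delta, R=bravo=BASE -> take LEFT -> delta
i=2: L=bravo R=bravo -> agree -> bravo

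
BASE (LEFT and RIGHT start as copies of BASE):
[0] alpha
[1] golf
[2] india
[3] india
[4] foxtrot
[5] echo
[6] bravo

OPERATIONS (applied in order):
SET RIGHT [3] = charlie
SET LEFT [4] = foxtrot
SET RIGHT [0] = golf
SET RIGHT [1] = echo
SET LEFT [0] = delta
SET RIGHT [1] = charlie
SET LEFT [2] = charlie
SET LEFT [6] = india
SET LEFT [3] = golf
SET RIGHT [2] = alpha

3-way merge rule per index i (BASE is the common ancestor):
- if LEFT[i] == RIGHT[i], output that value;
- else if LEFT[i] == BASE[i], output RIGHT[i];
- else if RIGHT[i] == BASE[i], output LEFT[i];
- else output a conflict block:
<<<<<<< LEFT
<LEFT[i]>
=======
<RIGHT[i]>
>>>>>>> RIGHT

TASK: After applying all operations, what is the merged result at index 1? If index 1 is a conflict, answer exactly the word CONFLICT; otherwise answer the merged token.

Answer: charlie

Derivation:
Final LEFT:  [delta, golf, charlie, golf, foxtrot, echo, india]
Final RIGHT: [golf, charlie, alpha, charlie, foxtrot, echo, bravo]
i=0: BASE=alpha L=delta R=golf all differ -> CONFLICT
i=1: L=golf=BASE, R=charlie -> take RIGHT -> charlie
i=2: BASE=india L=charlie R=alpha all differ -> CONFLICT
i=3: BASE=india L=golf R=charlie all differ -> CONFLICT
i=4: L=foxtrot R=foxtrot -> agree -> foxtrot
i=5: L=echo R=echo -> agree -> echo
i=6: L=india, R=bravo=BASE -> take LEFT -> india
Index 1 -> charlie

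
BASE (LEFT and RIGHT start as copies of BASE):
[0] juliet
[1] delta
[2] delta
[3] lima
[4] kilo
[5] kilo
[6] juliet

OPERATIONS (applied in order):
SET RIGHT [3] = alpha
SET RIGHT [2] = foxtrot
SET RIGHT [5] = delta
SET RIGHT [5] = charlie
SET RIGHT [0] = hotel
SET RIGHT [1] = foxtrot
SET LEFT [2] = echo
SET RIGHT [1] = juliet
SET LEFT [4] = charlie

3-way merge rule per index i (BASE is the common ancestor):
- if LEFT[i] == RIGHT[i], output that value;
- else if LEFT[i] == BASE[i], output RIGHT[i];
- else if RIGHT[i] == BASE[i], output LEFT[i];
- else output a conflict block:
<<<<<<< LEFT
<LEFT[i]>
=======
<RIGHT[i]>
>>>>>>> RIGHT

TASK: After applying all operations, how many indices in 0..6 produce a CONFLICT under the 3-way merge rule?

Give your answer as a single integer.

Answer: 1

Derivation:
Final LEFT:  [juliet, delta, echo, lima, charlie, kilo, juliet]
Final RIGHT: [hotel, juliet, foxtrot, alpha, kilo, charlie, juliet]
i=0: L=juliet=BASE, R=hotel -> take RIGHT -> hotel
i=1: L=delta=BASE, R=juliet -> take RIGHT -> juliet
i=2: BASE=delta L=echo R=foxtrot all differ -> CONFLICT
i=3: L=lima=BASE, R=alpha -> take RIGHT -> alpha
i=4: L=charlie, R=kilo=BASE -> take LEFT -> charlie
i=5: L=kilo=BASE, R=charlie -> take RIGHT -> charlie
i=6: L=juliet R=juliet -> agree -> juliet
Conflict count: 1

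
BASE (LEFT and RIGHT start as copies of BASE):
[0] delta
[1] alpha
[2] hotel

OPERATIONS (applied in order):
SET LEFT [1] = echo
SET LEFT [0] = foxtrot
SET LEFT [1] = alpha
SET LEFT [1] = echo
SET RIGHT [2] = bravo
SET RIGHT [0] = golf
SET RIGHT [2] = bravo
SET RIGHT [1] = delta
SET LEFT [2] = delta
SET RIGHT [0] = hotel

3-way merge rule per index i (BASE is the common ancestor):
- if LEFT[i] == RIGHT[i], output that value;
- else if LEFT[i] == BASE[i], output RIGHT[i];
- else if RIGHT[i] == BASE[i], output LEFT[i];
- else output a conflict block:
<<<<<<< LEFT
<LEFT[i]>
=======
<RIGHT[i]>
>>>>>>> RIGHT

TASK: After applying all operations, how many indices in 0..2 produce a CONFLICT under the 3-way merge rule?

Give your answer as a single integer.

Final LEFT:  [foxtrot, echo, delta]
Final RIGHT: [hotel, delta, bravo]
i=0: BASE=delta L=foxtrot R=hotel all differ -> CONFLICT
i=1: BASE=alpha L=echo R=delta all differ -> CONFLICT
i=2: BASE=hotel L=delta R=bravo all differ -> CONFLICT
Conflict count: 3

Answer: 3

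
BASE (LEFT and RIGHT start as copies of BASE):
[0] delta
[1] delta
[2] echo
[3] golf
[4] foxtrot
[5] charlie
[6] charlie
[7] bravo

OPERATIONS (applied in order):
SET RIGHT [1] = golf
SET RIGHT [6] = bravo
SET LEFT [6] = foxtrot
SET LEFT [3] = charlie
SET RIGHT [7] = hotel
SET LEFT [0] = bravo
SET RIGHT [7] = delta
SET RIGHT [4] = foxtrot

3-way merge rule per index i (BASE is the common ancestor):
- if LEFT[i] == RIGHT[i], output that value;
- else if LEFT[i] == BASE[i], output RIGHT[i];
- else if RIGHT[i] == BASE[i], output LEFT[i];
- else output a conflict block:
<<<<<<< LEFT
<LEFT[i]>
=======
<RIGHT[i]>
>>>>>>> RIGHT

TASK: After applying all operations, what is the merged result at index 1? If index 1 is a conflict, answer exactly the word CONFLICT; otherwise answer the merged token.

Final LEFT:  [bravo, delta, echo, charlie, foxtrot, charlie, foxtrot, bravo]
Final RIGHT: [delta, golf, echo, golf, foxtrot, charlie, bravo, delta]
i=0: L=bravo, R=delta=BASE -> take LEFT -> bravo
i=1: L=delta=BASE, R=golf -> take RIGHT -> golf
i=2: L=echo R=echo -> agree -> echo
i=3: L=charlie, R=golf=BASE -> take LEFT -> charlie
i=4: L=foxtrot R=foxtrot -> agree -> foxtrot
i=5: L=charlie R=charlie -> agree -> charlie
i=6: BASE=charlie L=foxtrot R=bravo all differ -> CONFLICT
i=7: L=bravo=BASE, R=delta -> take RIGHT -> delta
Index 1 -> golf

Answer: golf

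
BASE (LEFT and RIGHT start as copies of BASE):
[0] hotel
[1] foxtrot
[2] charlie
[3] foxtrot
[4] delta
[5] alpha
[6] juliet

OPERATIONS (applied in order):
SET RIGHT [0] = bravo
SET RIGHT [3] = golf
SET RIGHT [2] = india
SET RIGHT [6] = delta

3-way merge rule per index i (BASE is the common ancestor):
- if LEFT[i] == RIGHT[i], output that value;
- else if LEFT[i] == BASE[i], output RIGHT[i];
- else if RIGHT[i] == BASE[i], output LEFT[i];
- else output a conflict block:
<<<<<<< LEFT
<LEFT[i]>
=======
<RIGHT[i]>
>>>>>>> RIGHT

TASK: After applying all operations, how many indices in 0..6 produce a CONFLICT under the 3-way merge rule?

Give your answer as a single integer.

Final LEFT:  [hotel, foxtrot, charlie, foxtrot, delta, alpha, juliet]
Final RIGHT: [bravo, foxtrot, india, golf, delta, alpha, delta]
i=0: L=hotel=BASE, R=bravo -> take RIGHT -> bravo
i=1: L=foxtrot R=foxtrot -> agree -> foxtrot
i=2: L=charlie=BASE, R=india -> take RIGHT -> india
i=3: L=foxtrot=BASE, R=golf -> take RIGHT -> golf
i=4: L=delta R=delta -> agree -> delta
i=5: L=alpha R=alpha -> agree -> alpha
i=6: L=juliet=BASE, R=delta -> take RIGHT -> delta
Conflict count: 0

Answer: 0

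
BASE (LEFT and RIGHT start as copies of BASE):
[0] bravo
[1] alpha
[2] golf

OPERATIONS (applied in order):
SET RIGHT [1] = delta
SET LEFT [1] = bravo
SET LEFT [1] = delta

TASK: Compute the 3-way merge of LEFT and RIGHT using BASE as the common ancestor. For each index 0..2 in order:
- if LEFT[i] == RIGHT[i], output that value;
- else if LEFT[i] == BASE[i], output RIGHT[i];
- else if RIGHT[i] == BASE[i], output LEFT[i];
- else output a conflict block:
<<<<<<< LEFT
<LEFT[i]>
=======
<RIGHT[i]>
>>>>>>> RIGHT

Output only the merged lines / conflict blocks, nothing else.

Answer: bravo
delta
golf

Derivation:
Final LEFT:  [bravo, delta, golf]
Final RIGHT: [bravo, delta, golf]
i=0: L=bravo R=bravo -> agree -> bravo
i=1: L=delta R=delta -> agree -> delta
i=2: L=golf R=golf -> agree -> golf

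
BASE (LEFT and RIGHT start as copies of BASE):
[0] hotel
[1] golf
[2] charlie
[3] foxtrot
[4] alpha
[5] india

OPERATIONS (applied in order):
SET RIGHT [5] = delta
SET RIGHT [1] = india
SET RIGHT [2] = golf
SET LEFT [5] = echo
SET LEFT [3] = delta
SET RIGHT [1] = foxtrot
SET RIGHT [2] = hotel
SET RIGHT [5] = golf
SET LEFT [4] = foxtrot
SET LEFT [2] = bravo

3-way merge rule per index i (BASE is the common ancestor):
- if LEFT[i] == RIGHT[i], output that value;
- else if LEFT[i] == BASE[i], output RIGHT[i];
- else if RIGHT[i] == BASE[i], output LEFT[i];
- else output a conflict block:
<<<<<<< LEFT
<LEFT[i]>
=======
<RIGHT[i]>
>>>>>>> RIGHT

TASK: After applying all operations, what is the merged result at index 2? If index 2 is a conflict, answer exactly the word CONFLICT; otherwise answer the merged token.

Answer: CONFLICT

Derivation:
Final LEFT:  [hotel, golf, bravo, delta, foxtrot, echo]
Final RIGHT: [hotel, foxtrot, hotel, foxtrot, alpha, golf]
i=0: L=hotel R=hotel -> agree -> hotel
i=1: L=golf=BASE, R=foxtrot -> take RIGHT -> foxtrot
i=2: BASE=charlie L=bravo R=hotel all differ -> CONFLICT
i=3: L=delta, R=foxtrot=BASE -> take LEFT -> delta
i=4: L=foxtrot, R=alpha=BASE -> take LEFT -> foxtrot
i=5: BASE=india L=echo R=golf all differ -> CONFLICT
Index 2 -> CONFLICT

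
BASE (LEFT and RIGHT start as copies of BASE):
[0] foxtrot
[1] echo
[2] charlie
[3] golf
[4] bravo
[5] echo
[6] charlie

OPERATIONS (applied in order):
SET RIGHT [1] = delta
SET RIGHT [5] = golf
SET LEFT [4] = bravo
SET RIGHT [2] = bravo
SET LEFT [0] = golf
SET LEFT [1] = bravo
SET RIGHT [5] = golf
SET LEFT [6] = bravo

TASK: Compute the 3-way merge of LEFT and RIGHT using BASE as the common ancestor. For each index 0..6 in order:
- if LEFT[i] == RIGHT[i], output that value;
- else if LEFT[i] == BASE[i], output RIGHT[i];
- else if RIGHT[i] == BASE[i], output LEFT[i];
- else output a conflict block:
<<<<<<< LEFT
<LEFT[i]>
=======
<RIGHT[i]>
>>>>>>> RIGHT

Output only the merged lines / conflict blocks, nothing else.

Answer: golf
<<<<<<< LEFT
bravo
=======
delta
>>>>>>> RIGHT
bravo
golf
bravo
golf
bravo

Derivation:
Final LEFT:  [golf, bravo, charlie, golf, bravo, echo, bravo]
Final RIGHT: [foxtrot, delta, bravo, golf, bravo, golf, charlie]
i=0: L=golf, R=foxtrot=BASE -> take LEFT -> golf
i=1: BASE=echo L=bravo R=delta all differ -> CONFLICT
i=2: L=charlie=BASE, R=bravo -> take RIGHT -> bravo
i=3: L=golf R=golf -> agree -> golf
i=4: L=bravo R=bravo -> agree -> bravo
i=5: L=echo=BASE, R=golf -> take RIGHT -> golf
i=6: L=bravo, R=charlie=BASE -> take LEFT -> bravo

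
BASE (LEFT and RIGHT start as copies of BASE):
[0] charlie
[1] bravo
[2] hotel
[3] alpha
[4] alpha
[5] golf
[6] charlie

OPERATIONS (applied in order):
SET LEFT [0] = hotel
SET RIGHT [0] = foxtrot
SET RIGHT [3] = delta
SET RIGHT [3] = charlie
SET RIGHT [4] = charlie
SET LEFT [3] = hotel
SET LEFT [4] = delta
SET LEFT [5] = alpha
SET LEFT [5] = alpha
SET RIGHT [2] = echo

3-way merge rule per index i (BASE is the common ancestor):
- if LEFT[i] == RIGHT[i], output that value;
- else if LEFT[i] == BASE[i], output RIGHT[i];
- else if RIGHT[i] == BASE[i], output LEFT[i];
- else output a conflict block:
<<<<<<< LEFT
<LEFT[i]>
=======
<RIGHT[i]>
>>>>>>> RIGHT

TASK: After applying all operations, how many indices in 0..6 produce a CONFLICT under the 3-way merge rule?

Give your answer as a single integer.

Answer: 3

Derivation:
Final LEFT:  [hotel, bravo, hotel, hotel, delta, alpha, charlie]
Final RIGHT: [foxtrot, bravo, echo, charlie, charlie, golf, charlie]
i=0: BASE=charlie L=hotel R=foxtrot all differ -> CONFLICT
i=1: L=bravo R=bravo -> agree -> bravo
i=2: L=hotel=BASE, R=echo -> take RIGHT -> echo
i=3: BASE=alpha L=hotel R=charlie all differ -> CONFLICT
i=4: BASE=alpha L=delta R=charlie all differ -> CONFLICT
i=5: L=alpha, R=golf=BASE -> take LEFT -> alpha
i=6: L=charlie R=charlie -> agree -> charlie
Conflict count: 3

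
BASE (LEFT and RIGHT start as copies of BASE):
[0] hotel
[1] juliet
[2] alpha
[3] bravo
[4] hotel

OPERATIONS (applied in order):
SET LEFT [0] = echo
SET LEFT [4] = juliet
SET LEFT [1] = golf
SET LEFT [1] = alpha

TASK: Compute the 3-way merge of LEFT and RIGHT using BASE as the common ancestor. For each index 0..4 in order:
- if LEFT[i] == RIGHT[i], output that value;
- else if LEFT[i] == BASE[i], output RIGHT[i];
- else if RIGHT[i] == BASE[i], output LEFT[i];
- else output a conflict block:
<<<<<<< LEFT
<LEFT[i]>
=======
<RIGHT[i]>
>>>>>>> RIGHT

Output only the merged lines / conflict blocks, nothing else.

Answer: echo
alpha
alpha
bravo
juliet

Derivation:
Final LEFT:  [echo, alpha, alpha, bravo, juliet]
Final RIGHT: [hotel, juliet, alpha, bravo, hotel]
i=0: L=echo, R=hotel=BASE -> take LEFT -> echo
i=1: L=alpha, R=juliet=BASE -> take LEFT -> alpha
i=2: L=alpha R=alpha -> agree -> alpha
i=3: L=bravo R=bravo -> agree -> bravo
i=4: L=juliet, R=hotel=BASE -> take LEFT -> juliet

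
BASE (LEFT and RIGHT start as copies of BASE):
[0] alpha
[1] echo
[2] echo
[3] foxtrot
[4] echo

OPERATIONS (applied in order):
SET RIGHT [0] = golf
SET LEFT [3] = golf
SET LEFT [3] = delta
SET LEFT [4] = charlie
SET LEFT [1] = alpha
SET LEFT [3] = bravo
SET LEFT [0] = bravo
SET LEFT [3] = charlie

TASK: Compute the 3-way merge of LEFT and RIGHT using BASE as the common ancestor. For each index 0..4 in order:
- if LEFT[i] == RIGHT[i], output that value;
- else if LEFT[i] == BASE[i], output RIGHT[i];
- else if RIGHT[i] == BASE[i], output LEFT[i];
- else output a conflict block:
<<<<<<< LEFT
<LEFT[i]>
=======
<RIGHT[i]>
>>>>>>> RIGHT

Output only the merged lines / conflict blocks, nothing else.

Answer: <<<<<<< LEFT
bravo
=======
golf
>>>>>>> RIGHT
alpha
echo
charlie
charlie

Derivation:
Final LEFT:  [bravo, alpha, echo, charlie, charlie]
Final RIGHT: [golf, echo, echo, foxtrot, echo]
i=0: BASE=alpha L=bravo R=golf all differ -> CONFLICT
i=1: L=alpha, R=echo=BASE -> take LEFT -> alpha
i=2: L=echo R=echo -> agree -> echo
i=3: L=charlie, R=foxtrot=BASE -> take LEFT -> charlie
i=4: L=charlie, R=echo=BASE -> take LEFT -> charlie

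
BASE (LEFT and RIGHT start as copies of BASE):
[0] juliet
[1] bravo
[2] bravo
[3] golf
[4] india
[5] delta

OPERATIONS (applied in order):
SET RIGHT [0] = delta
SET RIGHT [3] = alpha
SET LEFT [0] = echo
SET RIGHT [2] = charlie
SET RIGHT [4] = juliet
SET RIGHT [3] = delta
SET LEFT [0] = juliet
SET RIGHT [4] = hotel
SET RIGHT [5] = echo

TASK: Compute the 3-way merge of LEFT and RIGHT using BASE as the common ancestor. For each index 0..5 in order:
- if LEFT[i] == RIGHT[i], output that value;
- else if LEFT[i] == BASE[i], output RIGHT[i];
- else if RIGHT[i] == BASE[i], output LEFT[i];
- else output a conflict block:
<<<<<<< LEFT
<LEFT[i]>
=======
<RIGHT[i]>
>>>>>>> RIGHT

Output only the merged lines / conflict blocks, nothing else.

Final LEFT:  [juliet, bravo, bravo, golf, india, delta]
Final RIGHT: [delta, bravo, charlie, delta, hotel, echo]
i=0: L=juliet=BASE, R=delta -> take RIGHT -> delta
i=1: L=bravo R=bravo -> agree -> bravo
i=2: L=bravo=BASE, R=charlie -> take RIGHT -> charlie
i=3: L=golf=BASE, R=delta -> take RIGHT -> delta
i=4: L=india=BASE, R=hotel -> take RIGHT -> hotel
i=5: L=delta=BASE, R=echo -> take RIGHT -> echo

Answer: delta
bravo
charlie
delta
hotel
echo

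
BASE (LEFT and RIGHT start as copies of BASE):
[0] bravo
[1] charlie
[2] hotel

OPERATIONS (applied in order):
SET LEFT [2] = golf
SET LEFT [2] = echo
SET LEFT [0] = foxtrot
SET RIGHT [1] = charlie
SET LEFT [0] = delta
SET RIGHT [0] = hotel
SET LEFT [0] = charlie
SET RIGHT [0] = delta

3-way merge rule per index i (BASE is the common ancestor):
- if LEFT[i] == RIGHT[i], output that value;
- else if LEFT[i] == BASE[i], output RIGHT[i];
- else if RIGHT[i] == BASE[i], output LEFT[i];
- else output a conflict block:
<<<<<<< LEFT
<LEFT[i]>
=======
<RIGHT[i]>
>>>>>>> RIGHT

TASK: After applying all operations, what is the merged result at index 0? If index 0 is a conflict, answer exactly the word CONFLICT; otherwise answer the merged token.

Answer: CONFLICT

Derivation:
Final LEFT:  [charlie, charlie, echo]
Final RIGHT: [delta, charlie, hotel]
i=0: BASE=bravo L=charlie R=delta all differ -> CONFLICT
i=1: L=charlie R=charlie -> agree -> charlie
i=2: L=echo, R=hotel=BASE -> take LEFT -> echo
Index 0 -> CONFLICT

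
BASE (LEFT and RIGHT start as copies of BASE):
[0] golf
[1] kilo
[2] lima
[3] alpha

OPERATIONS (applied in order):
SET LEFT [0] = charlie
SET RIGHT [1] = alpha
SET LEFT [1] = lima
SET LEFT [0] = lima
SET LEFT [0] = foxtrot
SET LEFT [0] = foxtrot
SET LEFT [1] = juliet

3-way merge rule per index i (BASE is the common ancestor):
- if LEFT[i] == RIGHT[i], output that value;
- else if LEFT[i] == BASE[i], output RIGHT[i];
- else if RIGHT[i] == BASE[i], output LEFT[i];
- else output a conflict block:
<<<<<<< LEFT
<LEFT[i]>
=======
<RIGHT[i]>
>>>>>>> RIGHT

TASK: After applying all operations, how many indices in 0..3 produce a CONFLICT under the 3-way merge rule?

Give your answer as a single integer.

Final LEFT:  [foxtrot, juliet, lima, alpha]
Final RIGHT: [golf, alpha, lima, alpha]
i=0: L=foxtrot, R=golf=BASE -> take LEFT -> foxtrot
i=1: BASE=kilo L=juliet R=alpha all differ -> CONFLICT
i=2: L=lima R=lima -> agree -> lima
i=3: L=alpha R=alpha -> agree -> alpha
Conflict count: 1

Answer: 1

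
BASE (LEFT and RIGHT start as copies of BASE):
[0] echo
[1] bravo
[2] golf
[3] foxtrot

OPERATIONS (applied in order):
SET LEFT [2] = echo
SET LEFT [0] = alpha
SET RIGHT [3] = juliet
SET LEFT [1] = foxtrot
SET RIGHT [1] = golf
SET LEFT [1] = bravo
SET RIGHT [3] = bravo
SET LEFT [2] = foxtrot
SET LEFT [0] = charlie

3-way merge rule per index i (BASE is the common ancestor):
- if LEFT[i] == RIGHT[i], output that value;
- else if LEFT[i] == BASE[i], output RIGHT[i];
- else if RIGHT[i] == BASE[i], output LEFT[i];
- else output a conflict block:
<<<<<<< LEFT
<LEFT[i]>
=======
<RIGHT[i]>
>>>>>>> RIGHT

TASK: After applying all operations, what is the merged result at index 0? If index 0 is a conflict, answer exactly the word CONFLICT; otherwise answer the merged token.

Answer: charlie

Derivation:
Final LEFT:  [charlie, bravo, foxtrot, foxtrot]
Final RIGHT: [echo, golf, golf, bravo]
i=0: L=charlie, R=echo=BASE -> take LEFT -> charlie
i=1: L=bravo=BASE, R=golf -> take RIGHT -> golf
i=2: L=foxtrot, R=golf=BASE -> take LEFT -> foxtrot
i=3: L=foxtrot=BASE, R=bravo -> take RIGHT -> bravo
Index 0 -> charlie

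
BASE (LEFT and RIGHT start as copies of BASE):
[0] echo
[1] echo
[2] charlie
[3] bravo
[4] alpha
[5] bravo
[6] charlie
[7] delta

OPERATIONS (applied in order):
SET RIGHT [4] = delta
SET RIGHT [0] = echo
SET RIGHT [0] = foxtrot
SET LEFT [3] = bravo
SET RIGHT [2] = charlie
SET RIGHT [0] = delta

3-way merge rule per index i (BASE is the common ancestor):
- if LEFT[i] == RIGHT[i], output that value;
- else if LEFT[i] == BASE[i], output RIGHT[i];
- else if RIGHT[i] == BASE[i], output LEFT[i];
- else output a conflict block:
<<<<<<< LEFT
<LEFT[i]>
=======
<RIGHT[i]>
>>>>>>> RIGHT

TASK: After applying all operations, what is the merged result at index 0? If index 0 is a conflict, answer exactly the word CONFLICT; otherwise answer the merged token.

Answer: delta

Derivation:
Final LEFT:  [echo, echo, charlie, bravo, alpha, bravo, charlie, delta]
Final RIGHT: [delta, echo, charlie, bravo, delta, bravo, charlie, delta]
i=0: L=echo=BASE, R=delta -> take RIGHT -> delta
i=1: L=echo R=echo -> agree -> echo
i=2: L=charlie R=charlie -> agree -> charlie
i=3: L=bravo R=bravo -> agree -> bravo
i=4: L=alpha=BASE, R=delta -> take RIGHT -> delta
i=5: L=bravo R=bravo -> agree -> bravo
i=6: L=charlie R=charlie -> agree -> charlie
i=7: L=delta R=delta -> agree -> delta
Index 0 -> delta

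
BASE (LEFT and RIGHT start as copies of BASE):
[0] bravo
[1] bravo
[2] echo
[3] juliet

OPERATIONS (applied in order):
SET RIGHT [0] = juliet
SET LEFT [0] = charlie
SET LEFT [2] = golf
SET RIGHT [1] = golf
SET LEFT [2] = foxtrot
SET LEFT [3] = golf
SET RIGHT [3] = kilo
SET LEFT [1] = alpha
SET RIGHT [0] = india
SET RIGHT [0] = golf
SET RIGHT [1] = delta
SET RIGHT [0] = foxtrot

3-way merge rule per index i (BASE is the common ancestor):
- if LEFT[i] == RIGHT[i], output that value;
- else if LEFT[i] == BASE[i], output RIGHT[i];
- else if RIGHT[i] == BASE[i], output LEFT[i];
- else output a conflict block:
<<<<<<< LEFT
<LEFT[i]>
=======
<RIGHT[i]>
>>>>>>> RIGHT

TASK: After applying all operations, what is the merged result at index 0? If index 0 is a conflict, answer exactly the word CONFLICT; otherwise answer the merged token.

Final LEFT:  [charlie, alpha, foxtrot, golf]
Final RIGHT: [foxtrot, delta, echo, kilo]
i=0: BASE=bravo L=charlie R=foxtrot all differ -> CONFLICT
i=1: BASE=bravo L=alpha R=delta all differ -> CONFLICT
i=2: L=foxtrot, R=echo=BASE -> take LEFT -> foxtrot
i=3: BASE=juliet L=golf R=kilo all differ -> CONFLICT
Index 0 -> CONFLICT

Answer: CONFLICT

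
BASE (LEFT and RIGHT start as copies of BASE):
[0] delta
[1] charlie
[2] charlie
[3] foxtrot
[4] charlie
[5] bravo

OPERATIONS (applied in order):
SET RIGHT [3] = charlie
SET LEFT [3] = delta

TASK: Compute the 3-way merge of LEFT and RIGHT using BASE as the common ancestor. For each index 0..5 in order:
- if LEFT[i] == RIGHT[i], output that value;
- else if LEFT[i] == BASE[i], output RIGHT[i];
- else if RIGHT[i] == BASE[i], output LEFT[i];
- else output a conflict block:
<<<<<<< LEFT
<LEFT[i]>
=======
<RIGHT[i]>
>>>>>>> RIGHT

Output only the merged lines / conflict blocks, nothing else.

Answer: delta
charlie
charlie
<<<<<<< LEFT
delta
=======
charlie
>>>>>>> RIGHT
charlie
bravo

Derivation:
Final LEFT:  [delta, charlie, charlie, delta, charlie, bravo]
Final RIGHT: [delta, charlie, charlie, charlie, charlie, bravo]
i=0: L=delta R=delta -> agree -> delta
i=1: L=charlie R=charlie -> agree -> charlie
i=2: L=charlie R=charlie -> agree -> charlie
i=3: BASE=foxtrot L=delta R=charlie all differ -> CONFLICT
i=4: L=charlie R=charlie -> agree -> charlie
i=5: L=bravo R=bravo -> agree -> bravo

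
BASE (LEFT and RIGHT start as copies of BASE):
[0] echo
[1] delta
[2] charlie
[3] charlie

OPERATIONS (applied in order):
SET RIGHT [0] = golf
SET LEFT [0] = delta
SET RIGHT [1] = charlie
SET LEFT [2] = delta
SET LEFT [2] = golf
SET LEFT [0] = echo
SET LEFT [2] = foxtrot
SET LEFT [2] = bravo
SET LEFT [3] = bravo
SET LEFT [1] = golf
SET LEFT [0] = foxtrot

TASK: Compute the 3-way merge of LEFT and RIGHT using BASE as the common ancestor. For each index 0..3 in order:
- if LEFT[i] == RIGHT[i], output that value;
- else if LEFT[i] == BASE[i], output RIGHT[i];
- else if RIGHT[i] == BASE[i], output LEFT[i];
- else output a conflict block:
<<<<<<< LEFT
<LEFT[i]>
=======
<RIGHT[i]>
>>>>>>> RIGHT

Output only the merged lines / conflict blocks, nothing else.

Answer: <<<<<<< LEFT
foxtrot
=======
golf
>>>>>>> RIGHT
<<<<<<< LEFT
golf
=======
charlie
>>>>>>> RIGHT
bravo
bravo

Derivation:
Final LEFT:  [foxtrot, golf, bravo, bravo]
Final RIGHT: [golf, charlie, charlie, charlie]
i=0: BASE=echo L=foxtrot R=golf all differ -> CONFLICT
i=1: BASE=delta L=golf R=charlie all differ -> CONFLICT
i=2: L=bravo, R=charlie=BASE -> take LEFT -> bravo
i=3: L=bravo, R=charlie=BASE -> take LEFT -> bravo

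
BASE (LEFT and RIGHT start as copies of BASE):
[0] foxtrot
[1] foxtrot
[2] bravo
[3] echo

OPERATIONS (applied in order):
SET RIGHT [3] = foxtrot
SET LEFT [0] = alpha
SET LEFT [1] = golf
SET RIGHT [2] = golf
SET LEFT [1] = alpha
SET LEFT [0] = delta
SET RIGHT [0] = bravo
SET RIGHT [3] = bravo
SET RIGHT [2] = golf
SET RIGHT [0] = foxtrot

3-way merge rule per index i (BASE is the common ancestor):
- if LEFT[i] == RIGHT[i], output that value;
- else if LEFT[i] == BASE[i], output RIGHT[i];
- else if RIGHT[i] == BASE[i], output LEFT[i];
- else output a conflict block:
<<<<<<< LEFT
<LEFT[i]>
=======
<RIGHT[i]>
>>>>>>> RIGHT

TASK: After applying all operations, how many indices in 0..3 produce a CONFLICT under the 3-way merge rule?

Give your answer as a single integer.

Answer: 0

Derivation:
Final LEFT:  [delta, alpha, bravo, echo]
Final RIGHT: [foxtrot, foxtrot, golf, bravo]
i=0: L=delta, R=foxtrot=BASE -> take LEFT -> delta
i=1: L=alpha, R=foxtrot=BASE -> take LEFT -> alpha
i=2: L=bravo=BASE, R=golf -> take RIGHT -> golf
i=3: L=echo=BASE, R=bravo -> take RIGHT -> bravo
Conflict count: 0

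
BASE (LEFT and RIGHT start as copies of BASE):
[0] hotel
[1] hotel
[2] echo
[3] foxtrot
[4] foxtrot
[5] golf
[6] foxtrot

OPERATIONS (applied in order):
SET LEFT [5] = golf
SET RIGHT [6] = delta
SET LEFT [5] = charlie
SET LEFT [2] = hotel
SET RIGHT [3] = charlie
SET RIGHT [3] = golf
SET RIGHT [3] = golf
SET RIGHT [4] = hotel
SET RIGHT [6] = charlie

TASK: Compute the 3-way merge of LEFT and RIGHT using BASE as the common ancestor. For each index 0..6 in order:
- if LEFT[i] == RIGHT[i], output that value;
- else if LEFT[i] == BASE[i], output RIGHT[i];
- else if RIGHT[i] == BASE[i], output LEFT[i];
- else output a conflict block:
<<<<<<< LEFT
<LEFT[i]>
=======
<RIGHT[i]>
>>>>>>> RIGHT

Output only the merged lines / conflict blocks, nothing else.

Final LEFT:  [hotel, hotel, hotel, foxtrot, foxtrot, charlie, foxtrot]
Final RIGHT: [hotel, hotel, echo, golf, hotel, golf, charlie]
i=0: L=hotel R=hotel -> agree -> hotel
i=1: L=hotel R=hotel -> agree -> hotel
i=2: L=hotel, R=echo=BASE -> take LEFT -> hotel
i=3: L=foxtrot=BASE, R=golf -> take RIGHT -> golf
i=4: L=foxtrot=BASE, R=hotel -> take RIGHT -> hotel
i=5: L=charlie, R=golf=BASE -> take LEFT -> charlie
i=6: L=foxtrot=BASE, R=charlie -> take RIGHT -> charlie

Answer: hotel
hotel
hotel
golf
hotel
charlie
charlie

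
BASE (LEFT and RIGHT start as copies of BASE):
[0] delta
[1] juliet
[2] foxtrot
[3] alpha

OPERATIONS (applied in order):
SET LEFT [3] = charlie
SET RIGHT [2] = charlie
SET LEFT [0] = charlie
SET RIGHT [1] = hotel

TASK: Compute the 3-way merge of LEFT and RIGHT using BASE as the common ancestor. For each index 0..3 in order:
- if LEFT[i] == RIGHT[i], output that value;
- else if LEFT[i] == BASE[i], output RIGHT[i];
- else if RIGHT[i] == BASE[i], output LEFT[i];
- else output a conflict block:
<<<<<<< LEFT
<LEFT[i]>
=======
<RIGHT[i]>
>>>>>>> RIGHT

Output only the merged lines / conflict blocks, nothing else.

Final LEFT:  [charlie, juliet, foxtrot, charlie]
Final RIGHT: [delta, hotel, charlie, alpha]
i=0: L=charlie, R=delta=BASE -> take LEFT -> charlie
i=1: L=juliet=BASE, R=hotel -> take RIGHT -> hotel
i=2: L=foxtrot=BASE, R=charlie -> take RIGHT -> charlie
i=3: L=charlie, R=alpha=BASE -> take LEFT -> charlie

Answer: charlie
hotel
charlie
charlie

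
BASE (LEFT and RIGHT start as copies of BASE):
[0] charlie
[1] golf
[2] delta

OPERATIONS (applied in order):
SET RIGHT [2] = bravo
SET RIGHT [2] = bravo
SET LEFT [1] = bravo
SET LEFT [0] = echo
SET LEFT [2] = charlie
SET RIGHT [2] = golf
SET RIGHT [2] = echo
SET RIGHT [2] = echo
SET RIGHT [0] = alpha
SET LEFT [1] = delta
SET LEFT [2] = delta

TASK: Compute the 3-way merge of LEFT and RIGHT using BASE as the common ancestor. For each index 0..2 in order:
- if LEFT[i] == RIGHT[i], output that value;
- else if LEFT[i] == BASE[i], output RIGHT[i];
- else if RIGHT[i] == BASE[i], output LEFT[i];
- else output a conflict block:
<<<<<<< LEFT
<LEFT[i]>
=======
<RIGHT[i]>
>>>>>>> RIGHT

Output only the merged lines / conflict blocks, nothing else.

Final LEFT:  [echo, delta, delta]
Final RIGHT: [alpha, golf, echo]
i=0: BASE=charlie L=echo R=alpha all differ -> CONFLICT
i=1: L=delta, R=golf=BASE -> take LEFT -> delta
i=2: L=delta=BASE, R=echo -> take RIGHT -> echo

Answer: <<<<<<< LEFT
echo
=======
alpha
>>>>>>> RIGHT
delta
echo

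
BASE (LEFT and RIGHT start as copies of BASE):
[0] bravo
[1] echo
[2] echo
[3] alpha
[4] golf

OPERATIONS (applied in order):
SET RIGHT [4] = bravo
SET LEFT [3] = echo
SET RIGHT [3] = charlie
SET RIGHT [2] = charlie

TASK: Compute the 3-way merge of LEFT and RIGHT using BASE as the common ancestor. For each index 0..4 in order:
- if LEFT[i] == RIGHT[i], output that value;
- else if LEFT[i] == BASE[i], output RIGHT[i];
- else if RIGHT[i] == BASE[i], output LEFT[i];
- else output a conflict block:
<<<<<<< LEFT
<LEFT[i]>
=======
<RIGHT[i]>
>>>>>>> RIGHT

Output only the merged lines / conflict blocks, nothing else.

Final LEFT:  [bravo, echo, echo, echo, golf]
Final RIGHT: [bravo, echo, charlie, charlie, bravo]
i=0: L=bravo R=bravo -> agree -> bravo
i=1: L=echo R=echo -> agree -> echo
i=2: L=echo=BASE, R=charlie -> take RIGHT -> charlie
i=3: BASE=alpha L=echo R=charlie all differ -> CONFLICT
i=4: L=golf=BASE, R=bravo -> take RIGHT -> bravo

Answer: bravo
echo
charlie
<<<<<<< LEFT
echo
=======
charlie
>>>>>>> RIGHT
bravo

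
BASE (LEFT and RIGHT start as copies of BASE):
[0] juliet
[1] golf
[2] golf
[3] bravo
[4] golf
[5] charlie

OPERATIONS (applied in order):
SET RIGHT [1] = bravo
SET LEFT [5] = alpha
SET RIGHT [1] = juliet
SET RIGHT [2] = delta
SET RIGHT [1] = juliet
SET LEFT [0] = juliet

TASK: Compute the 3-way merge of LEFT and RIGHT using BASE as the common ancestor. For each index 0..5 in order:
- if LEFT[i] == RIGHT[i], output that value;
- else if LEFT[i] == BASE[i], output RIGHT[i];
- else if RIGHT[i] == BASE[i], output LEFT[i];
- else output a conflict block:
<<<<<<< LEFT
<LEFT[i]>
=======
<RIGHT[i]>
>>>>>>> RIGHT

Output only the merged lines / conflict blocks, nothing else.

Answer: juliet
juliet
delta
bravo
golf
alpha

Derivation:
Final LEFT:  [juliet, golf, golf, bravo, golf, alpha]
Final RIGHT: [juliet, juliet, delta, bravo, golf, charlie]
i=0: L=juliet R=juliet -> agree -> juliet
i=1: L=golf=BASE, R=juliet -> take RIGHT -> juliet
i=2: L=golf=BASE, R=delta -> take RIGHT -> delta
i=3: L=bravo R=bravo -> agree -> bravo
i=4: L=golf R=golf -> agree -> golf
i=5: L=alpha, R=charlie=BASE -> take LEFT -> alpha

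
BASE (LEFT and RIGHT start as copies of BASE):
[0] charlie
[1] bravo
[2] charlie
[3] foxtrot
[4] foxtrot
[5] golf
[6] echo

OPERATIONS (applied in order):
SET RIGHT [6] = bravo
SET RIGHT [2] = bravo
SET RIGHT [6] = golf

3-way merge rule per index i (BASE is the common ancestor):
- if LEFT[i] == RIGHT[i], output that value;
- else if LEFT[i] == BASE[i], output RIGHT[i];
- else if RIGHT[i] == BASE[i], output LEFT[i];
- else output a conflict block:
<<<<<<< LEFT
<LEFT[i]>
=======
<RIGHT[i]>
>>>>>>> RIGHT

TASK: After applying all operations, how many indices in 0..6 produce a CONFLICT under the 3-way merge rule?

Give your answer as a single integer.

Answer: 0

Derivation:
Final LEFT:  [charlie, bravo, charlie, foxtrot, foxtrot, golf, echo]
Final RIGHT: [charlie, bravo, bravo, foxtrot, foxtrot, golf, golf]
i=0: L=charlie R=charlie -> agree -> charlie
i=1: L=bravo R=bravo -> agree -> bravo
i=2: L=charlie=BASE, R=bravo -> take RIGHT -> bravo
i=3: L=foxtrot R=foxtrot -> agree -> foxtrot
i=4: L=foxtrot R=foxtrot -> agree -> foxtrot
i=5: L=golf R=golf -> agree -> golf
i=6: L=echo=BASE, R=golf -> take RIGHT -> golf
Conflict count: 0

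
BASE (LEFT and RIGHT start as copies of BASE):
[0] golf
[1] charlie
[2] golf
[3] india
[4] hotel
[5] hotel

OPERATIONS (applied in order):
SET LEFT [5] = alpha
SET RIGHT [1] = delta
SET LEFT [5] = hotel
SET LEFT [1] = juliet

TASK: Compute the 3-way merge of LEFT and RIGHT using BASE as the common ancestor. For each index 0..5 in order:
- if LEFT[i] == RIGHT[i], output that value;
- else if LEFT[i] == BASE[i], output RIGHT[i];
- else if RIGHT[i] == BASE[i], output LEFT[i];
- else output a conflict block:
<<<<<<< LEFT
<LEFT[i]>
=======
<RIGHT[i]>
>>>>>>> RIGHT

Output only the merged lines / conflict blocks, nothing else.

Answer: golf
<<<<<<< LEFT
juliet
=======
delta
>>>>>>> RIGHT
golf
india
hotel
hotel

Derivation:
Final LEFT:  [golf, juliet, golf, india, hotel, hotel]
Final RIGHT: [golf, delta, golf, india, hotel, hotel]
i=0: L=golf R=golf -> agree -> golf
i=1: BASE=charlie L=juliet R=delta all differ -> CONFLICT
i=2: L=golf R=golf -> agree -> golf
i=3: L=india R=india -> agree -> india
i=4: L=hotel R=hotel -> agree -> hotel
i=5: L=hotel R=hotel -> agree -> hotel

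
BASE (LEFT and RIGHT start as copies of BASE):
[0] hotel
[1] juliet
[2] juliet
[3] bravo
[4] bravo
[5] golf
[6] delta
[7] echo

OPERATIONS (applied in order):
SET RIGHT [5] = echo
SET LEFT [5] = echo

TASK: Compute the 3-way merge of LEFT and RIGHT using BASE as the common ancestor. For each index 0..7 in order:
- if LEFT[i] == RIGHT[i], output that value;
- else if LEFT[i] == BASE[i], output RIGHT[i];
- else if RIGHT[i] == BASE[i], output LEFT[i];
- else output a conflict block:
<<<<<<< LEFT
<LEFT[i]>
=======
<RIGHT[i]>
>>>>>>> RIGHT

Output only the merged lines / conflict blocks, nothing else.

Final LEFT:  [hotel, juliet, juliet, bravo, bravo, echo, delta, echo]
Final RIGHT: [hotel, juliet, juliet, bravo, bravo, echo, delta, echo]
i=0: L=hotel R=hotel -> agree -> hotel
i=1: L=juliet R=juliet -> agree -> juliet
i=2: L=juliet R=juliet -> agree -> juliet
i=3: L=bravo R=bravo -> agree -> bravo
i=4: L=bravo R=bravo -> agree -> bravo
i=5: L=echo R=echo -> agree -> echo
i=6: L=delta R=delta -> agree -> delta
i=7: L=echo R=echo -> agree -> echo

Answer: hotel
juliet
juliet
bravo
bravo
echo
delta
echo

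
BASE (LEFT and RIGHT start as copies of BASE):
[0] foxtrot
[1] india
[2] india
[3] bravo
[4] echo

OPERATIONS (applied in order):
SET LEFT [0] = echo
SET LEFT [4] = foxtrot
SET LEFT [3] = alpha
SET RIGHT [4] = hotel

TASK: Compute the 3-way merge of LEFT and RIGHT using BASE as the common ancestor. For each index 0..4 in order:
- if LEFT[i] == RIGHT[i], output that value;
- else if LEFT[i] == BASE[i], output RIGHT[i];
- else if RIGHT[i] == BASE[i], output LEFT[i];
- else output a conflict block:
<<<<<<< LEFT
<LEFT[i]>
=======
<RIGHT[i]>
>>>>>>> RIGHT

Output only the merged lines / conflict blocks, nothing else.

Final LEFT:  [echo, india, india, alpha, foxtrot]
Final RIGHT: [foxtrot, india, india, bravo, hotel]
i=0: L=echo, R=foxtrot=BASE -> take LEFT -> echo
i=1: L=india R=india -> agree -> india
i=2: L=india R=india -> agree -> india
i=3: L=alpha, R=bravo=BASE -> take LEFT -> alpha
i=4: BASE=echo L=foxtrot R=hotel all differ -> CONFLICT

Answer: echo
india
india
alpha
<<<<<<< LEFT
foxtrot
=======
hotel
>>>>>>> RIGHT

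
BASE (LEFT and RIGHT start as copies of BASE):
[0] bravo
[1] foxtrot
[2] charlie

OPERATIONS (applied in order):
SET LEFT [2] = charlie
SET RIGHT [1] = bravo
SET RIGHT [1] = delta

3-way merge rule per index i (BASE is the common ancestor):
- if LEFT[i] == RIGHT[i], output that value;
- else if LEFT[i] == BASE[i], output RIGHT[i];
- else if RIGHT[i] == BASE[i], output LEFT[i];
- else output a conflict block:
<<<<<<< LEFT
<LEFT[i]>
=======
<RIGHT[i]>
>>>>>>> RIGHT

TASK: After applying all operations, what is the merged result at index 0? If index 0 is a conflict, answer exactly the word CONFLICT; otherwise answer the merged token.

Answer: bravo

Derivation:
Final LEFT:  [bravo, foxtrot, charlie]
Final RIGHT: [bravo, delta, charlie]
i=0: L=bravo R=bravo -> agree -> bravo
i=1: L=foxtrot=BASE, R=delta -> take RIGHT -> delta
i=2: L=charlie R=charlie -> agree -> charlie
Index 0 -> bravo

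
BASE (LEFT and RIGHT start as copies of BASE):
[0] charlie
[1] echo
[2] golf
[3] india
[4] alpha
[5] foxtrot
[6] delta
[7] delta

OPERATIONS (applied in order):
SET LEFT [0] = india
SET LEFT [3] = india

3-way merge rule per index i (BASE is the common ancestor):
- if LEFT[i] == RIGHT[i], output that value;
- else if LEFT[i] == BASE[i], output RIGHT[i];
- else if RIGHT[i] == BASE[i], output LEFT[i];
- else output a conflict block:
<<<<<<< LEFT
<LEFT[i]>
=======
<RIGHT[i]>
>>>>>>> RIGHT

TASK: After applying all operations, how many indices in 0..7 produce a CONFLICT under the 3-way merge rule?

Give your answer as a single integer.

Final LEFT:  [india, echo, golf, india, alpha, foxtrot, delta, delta]
Final RIGHT: [charlie, echo, golf, india, alpha, foxtrot, delta, delta]
i=0: L=india, R=charlie=BASE -> take LEFT -> india
i=1: L=echo R=echo -> agree -> echo
i=2: L=golf R=golf -> agree -> golf
i=3: L=india R=india -> agree -> india
i=4: L=alpha R=alpha -> agree -> alpha
i=5: L=foxtrot R=foxtrot -> agree -> foxtrot
i=6: L=delta R=delta -> agree -> delta
i=7: L=delta R=delta -> agree -> delta
Conflict count: 0

Answer: 0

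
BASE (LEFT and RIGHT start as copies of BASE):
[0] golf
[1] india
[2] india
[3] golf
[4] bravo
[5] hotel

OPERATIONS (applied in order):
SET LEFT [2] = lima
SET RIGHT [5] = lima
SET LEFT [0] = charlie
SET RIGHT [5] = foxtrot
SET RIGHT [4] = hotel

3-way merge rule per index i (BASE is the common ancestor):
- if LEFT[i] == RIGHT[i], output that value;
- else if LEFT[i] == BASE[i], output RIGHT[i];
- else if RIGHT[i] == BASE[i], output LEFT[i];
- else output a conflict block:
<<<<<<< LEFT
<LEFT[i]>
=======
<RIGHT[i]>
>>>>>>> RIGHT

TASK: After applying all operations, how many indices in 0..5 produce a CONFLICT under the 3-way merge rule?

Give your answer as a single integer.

Final LEFT:  [charlie, india, lima, golf, bravo, hotel]
Final RIGHT: [golf, india, india, golf, hotel, foxtrot]
i=0: L=charlie, R=golf=BASE -> take LEFT -> charlie
i=1: L=india R=india -> agree -> india
i=2: L=lima, R=india=BASE -> take LEFT -> lima
i=3: L=golf R=golf -> agree -> golf
i=4: L=bravo=BASE, R=hotel -> take RIGHT -> hotel
i=5: L=hotel=BASE, R=foxtrot -> take RIGHT -> foxtrot
Conflict count: 0

Answer: 0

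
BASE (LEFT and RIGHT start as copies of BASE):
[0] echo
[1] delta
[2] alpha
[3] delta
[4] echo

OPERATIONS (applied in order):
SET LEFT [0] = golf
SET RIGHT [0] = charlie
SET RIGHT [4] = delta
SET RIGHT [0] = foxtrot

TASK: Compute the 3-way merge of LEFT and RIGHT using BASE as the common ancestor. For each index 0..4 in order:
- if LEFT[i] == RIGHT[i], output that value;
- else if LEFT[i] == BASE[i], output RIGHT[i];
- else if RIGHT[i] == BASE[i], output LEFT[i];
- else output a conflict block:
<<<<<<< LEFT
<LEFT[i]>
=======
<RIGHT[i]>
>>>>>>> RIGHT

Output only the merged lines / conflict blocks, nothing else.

Final LEFT:  [golf, delta, alpha, delta, echo]
Final RIGHT: [foxtrot, delta, alpha, delta, delta]
i=0: BASE=echo L=golf R=foxtrot all differ -> CONFLICT
i=1: L=delta R=delta -> agree -> delta
i=2: L=alpha R=alpha -> agree -> alpha
i=3: L=delta R=delta -> agree -> delta
i=4: L=echo=BASE, R=delta -> take RIGHT -> delta

Answer: <<<<<<< LEFT
golf
=======
foxtrot
>>>>>>> RIGHT
delta
alpha
delta
delta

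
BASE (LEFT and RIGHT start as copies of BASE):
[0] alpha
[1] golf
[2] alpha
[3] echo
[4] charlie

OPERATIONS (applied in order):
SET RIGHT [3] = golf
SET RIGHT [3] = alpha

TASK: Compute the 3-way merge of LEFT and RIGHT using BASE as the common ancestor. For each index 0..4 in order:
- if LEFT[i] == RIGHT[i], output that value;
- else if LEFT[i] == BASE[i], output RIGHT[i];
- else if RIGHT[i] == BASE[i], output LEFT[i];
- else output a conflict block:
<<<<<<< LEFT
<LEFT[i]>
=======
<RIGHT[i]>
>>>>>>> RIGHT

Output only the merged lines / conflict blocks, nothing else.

Answer: alpha
golf
alpha
alpha
charlie

Derivation:
Final LEFT:  [alpha, golf, alpha, echo, charlie]
Final RIGHT: [alpha, golf, alpha, alpha, charlie]
i=0: L=alpha R=alpha -> agree -> alpha
i=1: L=golf R=golf -> agree -> golf
i=2: L=alpha R=alpha -> agree -> alpha
i=3: L=echo=BASE, R=alpha -> take RIGHT -> alpha
i=4: L=charlie R=charlie -> agree -> charlie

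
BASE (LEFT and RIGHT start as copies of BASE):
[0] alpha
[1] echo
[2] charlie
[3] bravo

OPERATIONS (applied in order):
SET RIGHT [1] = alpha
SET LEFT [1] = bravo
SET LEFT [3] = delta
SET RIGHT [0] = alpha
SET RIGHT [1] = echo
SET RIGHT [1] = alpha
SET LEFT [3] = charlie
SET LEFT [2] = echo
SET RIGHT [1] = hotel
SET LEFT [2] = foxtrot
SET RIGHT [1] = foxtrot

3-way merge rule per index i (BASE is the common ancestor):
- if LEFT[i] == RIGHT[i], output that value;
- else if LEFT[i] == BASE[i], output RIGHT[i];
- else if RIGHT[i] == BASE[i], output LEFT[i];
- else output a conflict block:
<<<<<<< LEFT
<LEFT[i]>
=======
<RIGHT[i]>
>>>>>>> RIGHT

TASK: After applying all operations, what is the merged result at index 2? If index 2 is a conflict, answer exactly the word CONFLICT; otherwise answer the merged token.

Final LEFT:  [alpha, bravo, foxtrot, charlie]
Final RIGHT: [alpha, foxtrot, charlie, bravo]
i=0: L=alpha R=alpha -> agree -> alpha
i=1: BASE=echo L=bravo R=foxtrot all differ -> CONFLICT
i=2: L=foxtrot, R=charlie=BASE -> take LEFT -> foxtrot
i=3: L=charlie, R=bravo=BASE -> take LEFT -> charlie
Index 2 -> foxtrot

Answer: foxtrot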